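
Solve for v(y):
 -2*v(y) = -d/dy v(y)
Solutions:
 v(y) = C1*exp(2*y)


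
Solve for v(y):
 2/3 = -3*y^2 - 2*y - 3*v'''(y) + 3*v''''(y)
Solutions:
 v(y) = C1 + C2*y + C3*y^2 + C4*exp(y) - y^5/60 - y^4/9 - 13*y^3/27


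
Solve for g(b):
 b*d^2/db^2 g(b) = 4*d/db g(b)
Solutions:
 g(b) = C1 + C2*b^5


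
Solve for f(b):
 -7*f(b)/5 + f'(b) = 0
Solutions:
 f(b) = C1*exp(7*b/5)


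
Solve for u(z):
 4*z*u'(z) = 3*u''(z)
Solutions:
 u(z) = C1 + C2*erfi(sqrt(6)*z/3)


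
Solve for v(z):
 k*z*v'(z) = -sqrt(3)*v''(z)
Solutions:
 v(z) = Piecewise((-sqrt(2)*3^(1/4)*sqrt(pi)*C1*erf(sqrt(2)*3^(3/4)*sqrt(k)*z/6)/(2*sqrt(k)) - C2, (k > 0) | (k < 0)), (-C1*z - C2, True))


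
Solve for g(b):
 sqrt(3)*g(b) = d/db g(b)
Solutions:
 g(b) = C1*exp(sqrt(3)*b)


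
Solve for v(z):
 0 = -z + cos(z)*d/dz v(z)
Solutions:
 v(z) = C1 + Integral(z/cos(z), z)


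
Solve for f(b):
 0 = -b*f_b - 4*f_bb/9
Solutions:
 f(b) = C1 + C2*erf(3*sqrt(2)*b/4)


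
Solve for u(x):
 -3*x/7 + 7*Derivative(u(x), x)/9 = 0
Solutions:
 u(x) = C1 + 27*x^2/98


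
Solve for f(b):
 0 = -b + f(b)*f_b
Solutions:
 f(b) = -sqrt(C1 + b^2)
 f(b) = sqrt(C1 + b^2)


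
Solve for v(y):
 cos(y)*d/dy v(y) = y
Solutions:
 v(y) = C1 + Integral(y/cos(y), y)


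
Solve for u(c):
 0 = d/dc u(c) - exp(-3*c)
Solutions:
 u(c) = C1 - exp(-3*c)/3


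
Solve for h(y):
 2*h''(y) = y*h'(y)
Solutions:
 h(y) = C1 + C2*erfi(y/2)


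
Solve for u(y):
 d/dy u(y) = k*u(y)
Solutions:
 u(y) = C1*exp(k*y)


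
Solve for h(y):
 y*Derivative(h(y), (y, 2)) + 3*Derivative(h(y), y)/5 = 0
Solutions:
 h(y) = C1 + C2*y^(2/5)


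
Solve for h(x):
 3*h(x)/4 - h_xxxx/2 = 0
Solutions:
 h(x) = C1*exp(-2^(3/4)*3^(1/4)*x/2) + C2*exp(2^(3/4)*3^(1/4)*x/2) + C3*sin(2^(3/4)*3^(1/4)*x/2) + C4*cos(2^(3/4)*3^(1/4)*x/2)


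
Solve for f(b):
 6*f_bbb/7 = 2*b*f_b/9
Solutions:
 f(b) = C1 + Integral(C2*airyai(7^(1/3)*b/3) + C3*airybi(7^(1/3)*b/3), b)


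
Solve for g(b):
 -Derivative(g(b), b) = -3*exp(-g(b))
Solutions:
 g(b) = log(C1 + 3*b)


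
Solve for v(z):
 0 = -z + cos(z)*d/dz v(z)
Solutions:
 v(z) = C1 + Integral(z/cos(z), z)


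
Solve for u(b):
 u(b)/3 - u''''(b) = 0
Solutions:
 u(b) = C1*exp(-3^(3/4)*b/3) + C2*exp(3^(3/4)*b/3) + C3*sin(3^(3/4)*b/3) + C4*cos(3^(3/4)*b/3)


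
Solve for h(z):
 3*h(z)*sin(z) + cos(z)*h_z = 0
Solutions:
 h(z) = C1*cos(z)^3


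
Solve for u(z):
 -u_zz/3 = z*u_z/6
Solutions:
 u(z) = C1 + C2*erf(z/2)


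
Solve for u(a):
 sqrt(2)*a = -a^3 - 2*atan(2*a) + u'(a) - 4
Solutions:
 u(a) = C1 + a^4/4 + sqrt(2)*a^2/2 + 2*a*atan(2*a) + 4*a - log(4*a^2 + 1)/2


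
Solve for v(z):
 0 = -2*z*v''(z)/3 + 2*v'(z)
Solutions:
 v(z) = C1 + C2*z^4


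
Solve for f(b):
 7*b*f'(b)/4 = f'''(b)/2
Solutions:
 f(b) = C1 + Integral(C2*airyai(2^(2/3)*7^(1/3)*b/2) + C3*airybi(2^(2/3)*7^(1/3)*b/2), b)


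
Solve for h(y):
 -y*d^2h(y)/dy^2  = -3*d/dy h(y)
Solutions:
 h(y) = C1 + C2*y^4


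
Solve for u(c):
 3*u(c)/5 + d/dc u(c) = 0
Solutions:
 u(c) = C1*exp(-3*c/5)


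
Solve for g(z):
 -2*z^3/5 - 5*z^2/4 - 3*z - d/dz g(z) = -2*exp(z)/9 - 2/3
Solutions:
 g(z) = C1 - z^4/10 - 5*z^3/12 - 3*z^2/2 + 2*z/3 + 2*exp(z)/9


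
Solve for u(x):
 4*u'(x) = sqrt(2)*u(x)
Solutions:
 u(x) = C1*exp(sqrt(2)*x/4)


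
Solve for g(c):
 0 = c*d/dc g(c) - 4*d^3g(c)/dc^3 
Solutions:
 g(c) = C1 + Integral(C2*airyai(2^(1/3)*c/2) + C3*airybi(2^(1/3)*c/2), c)


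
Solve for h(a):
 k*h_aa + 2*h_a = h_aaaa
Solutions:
 h(a) = C1 + C2*exp(a*(k/(3*(sqrt(1 - k^3/27) + 1)^(1/3)) + (sqrt(1 - k^3/27) + 1)^(1/3))) + C3*exp(a*(4*k/((-1 + sqrt(3)*I)*(sqrt(1 - k^3/27) + 1)^(1/3)) - 3*(sqrt(1 - k^3/27) + 1)^(1/3) + 3*sqrt(3)*I*(sqrt(1 - k^3/27) + 1)^(1/3))/6) + C4*exp(-a*(4*k/((1 + sqrt(3)*I)*(sqrt(1 - k^3/27) + 1)^(1/3)) + 3*(sqrt(1 - k^3/27) + 1)^(1/3) + 3*sqrt(3)*I*(sqrt(1 - k^3/27) + 1)^(1/3))/6)


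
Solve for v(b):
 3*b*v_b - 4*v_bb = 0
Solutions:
 v(b) = C1 + C2*erfi(sqrt(6)*b/4)


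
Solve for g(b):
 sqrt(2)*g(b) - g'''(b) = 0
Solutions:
 g(b) = C3*exp(2^(1/6)*b) + (C1*sin(2^(1/6)*sqrt(3)*b/2) + C2*cos(2^(1/6)*sqrt(3)*b/2))*exp(-2^(1/6)*b/2)


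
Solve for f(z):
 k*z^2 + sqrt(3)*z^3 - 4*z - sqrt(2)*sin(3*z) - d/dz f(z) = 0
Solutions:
 f(z) = C1 + k*z^3/3 + sqrt(3)*z^4/4 - 2*z^2 + sqrt(2)*cos(3*z)/3


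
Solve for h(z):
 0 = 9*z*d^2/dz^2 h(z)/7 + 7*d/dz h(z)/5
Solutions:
 h(z) = C1 + C2/z^(4/45)


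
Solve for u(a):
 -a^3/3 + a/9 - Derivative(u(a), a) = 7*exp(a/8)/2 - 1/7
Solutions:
 u(a) = C1 - a^4/12 + a^2/18 + a/7 - 28*exp(a/8)


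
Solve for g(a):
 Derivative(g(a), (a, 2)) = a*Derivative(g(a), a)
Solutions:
 g(a) = C1 + C2*erfi(sqrt(2)*a/2)


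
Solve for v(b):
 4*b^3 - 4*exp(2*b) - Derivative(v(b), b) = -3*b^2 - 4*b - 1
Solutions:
 v(b) = C1 + b^4 + b^3 + 2*b^2 + b - 2*exp(2*b)


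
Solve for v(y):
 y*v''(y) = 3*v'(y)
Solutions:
 v(y) = C1 + C2*y^4


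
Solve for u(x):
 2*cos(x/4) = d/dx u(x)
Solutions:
 u(x) = C1 + 8*sin(x/4)


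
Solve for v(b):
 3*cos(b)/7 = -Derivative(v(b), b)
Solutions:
 v(b) = C1 - 3*sin(b)/7


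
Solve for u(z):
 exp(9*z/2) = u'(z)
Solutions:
 u(z) = C1 + 2*exp(9*z/2)/9


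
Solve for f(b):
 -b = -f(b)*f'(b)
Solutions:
 f(b) = -sqrt(C1 + b^2)
 f(b) = sqrt(C1 + b^2)


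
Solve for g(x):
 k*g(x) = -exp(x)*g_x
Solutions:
 g(x) = C1*exp(k*exp(-x))


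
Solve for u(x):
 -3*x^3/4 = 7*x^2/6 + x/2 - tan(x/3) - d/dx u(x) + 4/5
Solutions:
 u(x) = C1 + 3*x^4/16 + 7*x^3/18 + x^2/4 + 4*x/5 + 3*log(cos(x/3))


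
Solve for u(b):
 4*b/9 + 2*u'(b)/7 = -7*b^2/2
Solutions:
 u(b) = C1 - 49*b^3/12 - 7*b^2/9


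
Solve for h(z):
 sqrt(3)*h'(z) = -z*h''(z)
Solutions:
 h(z) = C1 + C2*z^(1 - sqrt(3))


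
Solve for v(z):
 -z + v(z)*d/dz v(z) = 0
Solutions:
 v(z) = -sqrt(C1 + z^2)
 v(z) = sqrt(C1 + z^2)


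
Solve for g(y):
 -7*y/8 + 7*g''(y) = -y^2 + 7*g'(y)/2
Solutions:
 g(y) = C1 + C2*exp(y/2) + 2*y^3/21 + 25*y^2/56 + 25*y/14


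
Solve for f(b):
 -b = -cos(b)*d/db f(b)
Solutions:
 f(b) = C1 + Integral(b/cos(b), b)


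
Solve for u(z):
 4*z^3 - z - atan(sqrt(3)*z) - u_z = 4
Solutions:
 u(z) = C1 + z^4 - z^2/2 - z*atan(sqrt(3)*z) - 4*z + sqrt(3)*log(3*z^2 + 1)/6


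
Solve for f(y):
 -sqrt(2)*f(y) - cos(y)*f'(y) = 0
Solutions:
 f(y) = C1*(sin(y) - 1)^(sqrt(2)/2)/(sin(y) + 1)^(sqrt(2)/2)


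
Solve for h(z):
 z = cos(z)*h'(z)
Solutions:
 h(z) = C1 + Integral(z/cos(z), z)


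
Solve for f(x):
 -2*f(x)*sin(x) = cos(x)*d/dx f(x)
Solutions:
 f(x) = C1*cos(x)^2


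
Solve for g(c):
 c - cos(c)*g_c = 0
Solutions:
 g(c) = C1 + Integral(c/cos(c), c)


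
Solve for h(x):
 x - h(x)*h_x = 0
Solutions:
 h(x) = -sqrt(C1 + x^2)
 h(x) = sqrt(C1 + x^2)


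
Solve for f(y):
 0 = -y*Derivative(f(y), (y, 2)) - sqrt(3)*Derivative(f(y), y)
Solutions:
 f(y) = C1 + C2*y^(1 - sqrt(3))


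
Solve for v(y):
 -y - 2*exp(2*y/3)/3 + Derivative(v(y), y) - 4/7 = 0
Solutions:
 v(y) = C1 + y^2/2 + 4*y/7 + exp(2*y/3)


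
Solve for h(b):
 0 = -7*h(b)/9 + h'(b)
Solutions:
 h(b) = C1*exp(7*b/9)


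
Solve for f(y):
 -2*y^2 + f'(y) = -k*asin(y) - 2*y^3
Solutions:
 f(y) = C1 - k*(y*asin(y) + sqrt(1 - y^2)) - y^4/2 + 2*y^3/3


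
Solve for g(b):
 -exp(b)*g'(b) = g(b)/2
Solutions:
 g(b) = C1*exp(exp(-b)/2)


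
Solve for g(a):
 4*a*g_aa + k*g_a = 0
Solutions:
 g(a) = C1 + a^(1 - re(k)/4)*(C2*sin(log(a)*Abs(im(k))/4) + C3*cos(log(a)*im(k)/4))


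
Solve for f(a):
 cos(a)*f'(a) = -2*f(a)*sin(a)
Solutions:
 f(a) = C1*cos(a)^2


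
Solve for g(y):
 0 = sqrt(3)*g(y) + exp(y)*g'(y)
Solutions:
 g(y) = C1*exp(sqrt(3)*exp(-y))


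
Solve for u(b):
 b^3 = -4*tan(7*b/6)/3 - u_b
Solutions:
 u(b) = C1 - b^4/4 + 8*log(cos(7*b/6))/7


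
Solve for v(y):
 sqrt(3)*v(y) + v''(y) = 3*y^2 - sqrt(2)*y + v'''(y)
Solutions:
 v(y) = C1*exp(y*(-2^(2/3)*(2 + 27*sqrt(3) + sqrt(-4 + (2 + 27*sqrt(3))^2))^(1/3) - 2*2^(1/3)/(2 + 27*sqrt(3) + sqrt(-4 + (2 + 27*sqrt(3))^2))^(1/3) + 4)/12)*sin(2^(1/3)*sqrt(3)*y*(-2^(1/3)*(2 + 27*sqrt(3) + sqrt(-4 + 729*(-sqrt(3) - 2/27)^2))^(1/3) + 2/(2 + 27*sqrt(3) + sqrt(-4 + 729*(-sqrt(3) - 2/27)^2))^(1/3))/12) + C2*exp(y*(-2^(2/3)*(2 + 27*sqrt(3) + sqrt(-4 + (2 + 27*sqrt(3))^2))^(1/3) - 2*2^(1/3)/(2 + 27*sqrt(3) + sqrt(-4 + (2 + 27*sqrt(3))^2))^(1/3) + 4)/12)*cos(2^(1/3)*sqrt(3)*y*(-2^(1/3)*(2 + 27*sqrt(3) + sqrt(-4 + 729*(-sqrt(3) - 2/27)^2))^(1/3) + 2/(2 + 27*sqrt(3) + sqrt(-4 + 729*(-sqrt(3) - 2/27)^2))^(1/3))/12) + C3*exp(y*(2*2^(1/3)/(2 + 27*sqrt(3) + sqrt(-4 + (2 + 27*sqrt(3))^2))^(1/3) + 2 + 2^(2/3)*(2 + 27*sqrt(3) + sqrt(-4 + (2 + 27*sqrt(3))^2))^(1/3))/6) + sqrt(3)*y^2 - sqrt(6)*y/3 - 2


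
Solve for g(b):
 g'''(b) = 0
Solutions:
 g(b) = C1 + C2*b + C3*b^2


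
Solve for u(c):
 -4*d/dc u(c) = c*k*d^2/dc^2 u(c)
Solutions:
 u(c) = C1 + c^(((re(k) - 4)*re(k) + im(k)^2)/(re(k)^2 + im(k)^2))*(C2*sin(4*log(c)*Abs(im(k))/(re(k)^2 + im(k)^2)) + C3*cos(4*log(c)*im(k)/(re(k)^2 + im(k)^2)))


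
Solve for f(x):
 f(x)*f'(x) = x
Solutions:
 f(x) = -sqrt(C1 + x^2)
 f(x) = sqrt(C1 + x^2)


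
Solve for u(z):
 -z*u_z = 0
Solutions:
 u(z) = C1


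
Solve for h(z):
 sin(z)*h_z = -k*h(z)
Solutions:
 h(z) = C1*exp(k*(-log(cos(z) - 1) + log(cos(z) + 1))/2)


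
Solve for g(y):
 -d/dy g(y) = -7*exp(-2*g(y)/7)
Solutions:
 g(y) = 7*log(-sqrt(C1 + 7*y)) - 7*log(7) + 7*log(14)/2
 g(y) = 7*log(C1 + 7*y)/2 - 7*log(7) + 7*log(14)/2


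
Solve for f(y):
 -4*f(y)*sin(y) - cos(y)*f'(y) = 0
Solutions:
 f(y) = C1*cos(y)^4


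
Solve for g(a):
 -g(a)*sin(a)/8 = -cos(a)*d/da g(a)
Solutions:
 g(a) = C1/cos(a)^(1/8)


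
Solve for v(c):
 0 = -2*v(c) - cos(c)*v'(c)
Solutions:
 v(c) = C1*(sin(c) - 1)/(sin(c) + 1)


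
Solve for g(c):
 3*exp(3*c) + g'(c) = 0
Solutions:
 g(c) = C1 - exp(3*c)


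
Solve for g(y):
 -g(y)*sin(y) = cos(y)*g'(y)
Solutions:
 g(y) = C1*cos(y)


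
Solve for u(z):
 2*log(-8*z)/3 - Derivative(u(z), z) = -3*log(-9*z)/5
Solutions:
 u(z) = C1 + 19*z*log(-z)/15 + z*(-19/15 + log(3)/5 + log(12))


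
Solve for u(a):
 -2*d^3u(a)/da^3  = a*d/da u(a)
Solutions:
 u(a) = C1 + Integral(C2*airyai(-2^(2/3)*a/2) + C3*airybi(-2^(2/3)*a/2), a)


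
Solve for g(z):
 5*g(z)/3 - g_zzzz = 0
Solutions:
 g(z) = C1*exp(-3^(3/4)*5^(1/4)*z/3) + C2*exp(3^(3/4)*5^(1/4)*z/3) + C3*sin(3^(3/4)*5^(1/4)*z/3) + C4*cos(3^(3/4)*5^(1/4)*z/3)


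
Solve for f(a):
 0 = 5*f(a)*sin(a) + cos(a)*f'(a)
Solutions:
 f(a) = C1*cos(a)^5


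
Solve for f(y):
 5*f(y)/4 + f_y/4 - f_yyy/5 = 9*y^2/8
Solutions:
 f(y) = C1*exp(-15^(1/3)*y*(15^(1/3)/(sqrt(2010) + 45)^(1/3) + (sqrt(2010) + 45)^(1/3))/12)*sin(3^(1/6)*5^(1/3)*y*(-3^(2/3)*(sqrt(2010) + 45)^(1/3) + 3*5^(1/3)/(sqrt(2010) + 45)^(1/3))/12) + C2*exp(-15^(1/3)*y*(15^(1/3)/(sqrt(2010) + 45)^(1/3) + (sqrt(2010) + 45)^(1/3))/12)*cos(3^(1/6)*5^(1/3)*y*(-3^(2/3)*(sqrt(2010) + 45)^(1/3) + 3*5^(1/3)/(sqrt(2010) + 45)^(1/3))/12) + C3*exp(15^(1/3)*y*(15^(1/3)/(sqrt(2010) + 45)^(1/3) + (sqrt(2010) + 45)^(1/3))/6) + 9*y^2/10 - 9*y/25 + 9/125


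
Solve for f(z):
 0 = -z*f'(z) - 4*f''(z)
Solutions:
 f(z) = C1 + C2*erf(sqrt(2)*z/4)


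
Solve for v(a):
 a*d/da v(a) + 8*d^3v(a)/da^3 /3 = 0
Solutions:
 v(a) = C1 + Integral(C2*airyai(-3^(1/3)*a/2) + C3*airybi(-3^(1/3)*a/2), a)


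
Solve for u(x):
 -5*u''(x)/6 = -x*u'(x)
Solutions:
 u(x) = C1 + C2*erfi(sqrt(15)*x/5)


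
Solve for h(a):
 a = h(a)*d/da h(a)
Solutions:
 h(a) = -sqrt(C1 + a^2)
 h(a) = sqrt(C1 + a^2)


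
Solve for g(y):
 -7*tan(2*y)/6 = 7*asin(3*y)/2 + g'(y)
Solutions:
 g(y) = C1 - 7*y*asin(3*y)/2 - 7*sqrt(1 - 9*y^2)/6 + 7*log(cos(2*y))/12


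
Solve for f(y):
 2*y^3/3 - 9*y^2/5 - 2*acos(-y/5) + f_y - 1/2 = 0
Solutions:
 f(y) = C1 - y^4/6 + 3*y^3/5 + 2*y*acos(-y/5) + y/2 + 2*sqrt(25 - y^2)


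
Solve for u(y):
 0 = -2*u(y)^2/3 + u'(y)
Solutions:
 u(y) = -3/(C1 + 2*y)


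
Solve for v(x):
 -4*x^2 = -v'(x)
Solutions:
 v(x) = C1 + 4*x^3/3


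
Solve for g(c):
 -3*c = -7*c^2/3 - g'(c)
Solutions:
 g(c) = C1 - 7*c^3/9 + 3*c^2/2


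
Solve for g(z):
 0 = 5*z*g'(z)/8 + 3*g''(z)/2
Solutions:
 g(z) = C1 + C2*erf(sqrt(30)*z/12)


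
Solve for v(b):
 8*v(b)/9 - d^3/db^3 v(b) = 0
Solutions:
 v(b) = C3*exp(2*3^(1/3)*b/3) + (C1*sin(3^(5/6)*b/3) + C2*cos(3^(5/6)*b/3))*exp(-3^(1/3)*b/3)


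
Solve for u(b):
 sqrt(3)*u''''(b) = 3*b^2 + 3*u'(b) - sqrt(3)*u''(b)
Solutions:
 u(b) = C1 + C2*exp(-2^(1/3)*sqrt(3)*b*(-2/(9 + sqrt(85))^(1/3) + 2^(1/3)*(9 + sqrt(85))^(1/3))/12)*sin(2^(1/3)*b*(2/(9 + sqrt(85))^(1/3) + 2^(1/3)*(9 + sqrt(85))^(1/3))/4) + C3*exp(-2^(1/3)*sqrt(3)*b*(-2/(9 + sqrt(85))^(1/3) + 2^(1/3)*(9 + sqrt(85))^(1/3))/12)*cos(2^(1/3)*b*(2/(9 + sqrt(85))^(1/3) + 2^(1/3)*(9 + sqrt(85))^(1/3))/4) + C4*exp(2^(1/3)*sqrt(3)*b*(-2/(9 + sqrt(85))^(1/3) + 2^(1/3)*(9 + sqrt(85))^(1/3))/6) - b^3/3 - sqrt(3)*b^2/3 - 2*b/3


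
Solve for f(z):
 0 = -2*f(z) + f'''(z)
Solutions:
 f(z) = C3*exp(2^(1/3)*z) + (C1*sin(2^(1/3)*sqrt(3)*z/2) + C2*cos(2^(1/3)*sqrt(3)*z/2))*exp(-2^(1/3)*z/2)


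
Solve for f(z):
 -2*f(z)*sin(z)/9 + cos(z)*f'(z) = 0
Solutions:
 f(z) = C1/cos(z)^(2/9)


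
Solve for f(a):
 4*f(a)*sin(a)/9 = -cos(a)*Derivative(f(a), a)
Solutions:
 f(a) = C1*cos(a)^(4/9)


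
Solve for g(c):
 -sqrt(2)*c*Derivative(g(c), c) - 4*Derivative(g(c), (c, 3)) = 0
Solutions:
 g(c) = C1 + Integral(C2*airyai(-sqrt(2)*c/2) + C3*airybi(-sqrt(2)*c/2), c)


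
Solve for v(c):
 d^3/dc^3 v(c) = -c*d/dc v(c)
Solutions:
 v(c) = C1 + Integral(C2*airyai(-c) + C3*airybi(-c), c)


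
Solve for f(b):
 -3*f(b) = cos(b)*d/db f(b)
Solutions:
 f(b) = C1*(sin(b) - 1)^(3/2)/(sin(b) + 1)^(3/2)


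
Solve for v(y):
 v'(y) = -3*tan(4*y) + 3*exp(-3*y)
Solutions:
 v(y) = C1 - 3*log(tan(4*y)^2 + 1)/8 - exp(-3*y)


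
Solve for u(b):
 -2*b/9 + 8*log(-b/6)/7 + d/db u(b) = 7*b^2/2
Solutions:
 u(b) = C1 + 7*b^3/6 + b^2/9 - 8*b*log(-b)/7 + 8*b*(1 + log(6))/7


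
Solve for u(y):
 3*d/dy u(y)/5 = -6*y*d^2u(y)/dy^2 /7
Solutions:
 u(y) = C1 + C2*y^(3/10)


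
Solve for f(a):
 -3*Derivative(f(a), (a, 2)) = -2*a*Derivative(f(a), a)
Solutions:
 f(a) = C1 + C2*erfi(sqrt(3)*a/3)


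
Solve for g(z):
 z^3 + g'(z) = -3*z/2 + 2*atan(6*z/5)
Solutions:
 g(z) = C1 - z^4/4 - 3*z^2/4 + 2*z*atan(6*z/5) - 5*log(36*z^2 + 25)/6


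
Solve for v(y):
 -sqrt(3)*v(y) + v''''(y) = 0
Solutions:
 v(y) = C1*exp(-3^(1/8)*y) + C2*exp(3^(1/8)*y) + C3*sin(3^(1/8)*y) + C4*cos(3^(1/8)*y)


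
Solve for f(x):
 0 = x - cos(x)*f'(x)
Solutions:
 f(x) = C1 + Integral(x/cos(x), x)


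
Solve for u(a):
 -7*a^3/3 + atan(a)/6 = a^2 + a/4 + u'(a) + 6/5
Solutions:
 u(a) = C1 - 7*a^4/12 - a^3/3 - a^2/8 + a*atan(a)/6 - 6*a/5 - log(a^2 + 1)/12


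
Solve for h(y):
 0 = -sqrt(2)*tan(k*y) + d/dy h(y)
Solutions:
 h(y) = C1 + sqrt(2)*Piecewise((-log(cos(k*y))/k, Ne(k, 0)), (0, True))


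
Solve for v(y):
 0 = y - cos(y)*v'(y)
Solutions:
 v(y) = C1 + Integral(y/cos(y), y)


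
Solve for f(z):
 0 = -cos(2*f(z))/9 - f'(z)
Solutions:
 z/9 - log(sin(2*f(z)) - 1)/4 + log(sin(2*f(z)) + 1)/4 = C1


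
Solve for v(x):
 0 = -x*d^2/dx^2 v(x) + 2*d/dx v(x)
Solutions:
 v(x) = C1 + C2*x^3


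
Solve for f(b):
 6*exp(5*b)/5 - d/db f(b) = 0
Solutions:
 f(b) = C1 + 6*exp(5*b)/25


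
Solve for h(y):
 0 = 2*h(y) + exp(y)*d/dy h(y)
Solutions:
 h(y) = C1*exp(2*exp(-y))


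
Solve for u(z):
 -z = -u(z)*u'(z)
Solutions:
 u(z) = -sqrt(C1 + z^2)
 u(z) = sqrt(C1 + z^2)


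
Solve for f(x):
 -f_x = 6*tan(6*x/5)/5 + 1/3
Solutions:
 f(x) = C1 - x/3 + log(cos(6*x/5))


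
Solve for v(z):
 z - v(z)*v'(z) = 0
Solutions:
 v(z) = -sqrt(C1 + z^2)
 v(z) = sqrt(C1 + z^2)


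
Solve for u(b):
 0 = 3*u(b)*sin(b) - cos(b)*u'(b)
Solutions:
 u(b) = C1/cos(b)^3


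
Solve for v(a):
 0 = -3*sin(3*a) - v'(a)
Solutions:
 v(a) = C1 + cos(3*a)


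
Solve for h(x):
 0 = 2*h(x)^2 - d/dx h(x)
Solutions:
 h(x) = -1/(C1 + 2*x)


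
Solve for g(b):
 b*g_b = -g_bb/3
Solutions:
 g(b) = C1 + C2*erf(sqrt(6)*b/2)


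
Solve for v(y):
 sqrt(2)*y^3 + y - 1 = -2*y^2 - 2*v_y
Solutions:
 v(y) = C1 - sqrt(2)*y^4/8 - y^3/3 - y^2/4 + y/2


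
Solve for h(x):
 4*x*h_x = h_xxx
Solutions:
 h(x) = C1 + Integral(C2*airyai(2^(2/3)*x) + C3*airybi(2^(2/3)*x), x)


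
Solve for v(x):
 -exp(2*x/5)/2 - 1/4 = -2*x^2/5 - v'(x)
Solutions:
 v(x) = C1 - 2*x^3/15 + x/4 + 5*exp(2*x/5)/4


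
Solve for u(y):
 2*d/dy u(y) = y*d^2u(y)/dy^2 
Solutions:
 u(y) = C1 + C2*y^3


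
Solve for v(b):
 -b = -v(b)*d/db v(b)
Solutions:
 v(b) = -sqrt(C1 + b^2)
 v(b) = sqrt(C1 + b^2)


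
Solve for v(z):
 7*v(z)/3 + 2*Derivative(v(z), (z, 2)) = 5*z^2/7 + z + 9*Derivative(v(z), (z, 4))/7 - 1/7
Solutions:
 v(z) = C1*exp(-sqrt(21)*z/3) + C2*exp(sqrt(21)*z/3) + C3*sin(sqrt(7)*z/3) + C4*cos(sqrt(7)*z/3) + 15*z^2/49 + 3*z/7 - 201/343


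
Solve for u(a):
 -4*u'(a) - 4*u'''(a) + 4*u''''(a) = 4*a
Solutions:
 u(a) = C1 + C2*exp(a*(-2^(2/3)*(3*sqrt(93) + 29)^(1/3) - 2*2^(1/3)/(3*sqrt(93) + 29)^(1/3) + 4)/12)*sin(2^(1/3)*sqrt(3)*a*(-2^(1/3)*(3*sqrt(93) + 29)^(1/3) + 2/(3*sqrt(93) + 29)^(1/3))/12) + C3*exp(a*(-2^(2/3)*(3*sqrt(93) + 29)^(1/3) - 2*2^(1/3)/(3*sqrt(93) + 29)^(1/3) + 4)/12)*cos(2^(1/3)*sqrt(3)*a*(-2^(1/3)*(3*sqrt(93) + 29)^(1/3) + 2/(3*sqrt(93) + 29)^(1/3))/12) + C4*exp(a*(2*2^(1/3)/(3*sqrt(93) + 29)^(1/3) + 2 + 2^(2/3)*(3*sqrt(93) + 29)^(1/3))/6) - a^2/2


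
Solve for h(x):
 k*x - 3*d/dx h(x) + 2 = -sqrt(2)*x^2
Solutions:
 h(x) = C1 + k*x^2/6 + sqrt(2)*x^3/9 + 2*x/3


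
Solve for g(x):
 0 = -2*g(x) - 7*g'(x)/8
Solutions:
 g(x) = C1*exp(-16*x/7)


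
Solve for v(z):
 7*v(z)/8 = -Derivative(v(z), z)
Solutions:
 v(z) = C1*exp(-7*z/8)


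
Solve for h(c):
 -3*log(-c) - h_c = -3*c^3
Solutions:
 h(c) = C1 + 3*c^4/4 - 3*c*log(-c) + 3*c


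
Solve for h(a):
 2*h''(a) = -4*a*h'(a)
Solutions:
 h(a) = C1 + C2*erf(a)


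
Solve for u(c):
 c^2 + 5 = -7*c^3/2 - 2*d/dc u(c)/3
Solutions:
 u(c) = C1 - 21*c^4/16 - c^3/2 - 15*c/2


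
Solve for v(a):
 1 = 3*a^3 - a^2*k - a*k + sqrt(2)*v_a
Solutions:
 v(a) = C1 - 3*sqrt(2)*a^4/8 + sqrt(2)*a^3*k/6 + sqrt(2)*a^2*k/4 + sqrt(2)*a/2


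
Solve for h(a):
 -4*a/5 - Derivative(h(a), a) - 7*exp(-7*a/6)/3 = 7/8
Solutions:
 h(a) = C1 - 2*a^2/5 - 7*a/8 + 2*exp(-7*a/6)


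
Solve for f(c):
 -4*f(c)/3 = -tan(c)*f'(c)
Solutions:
 f(c) = C1*sin(c)^(4/3)


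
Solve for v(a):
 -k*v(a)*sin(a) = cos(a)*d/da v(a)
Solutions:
 v(a) = C1*exp(k*log(cos(a)))


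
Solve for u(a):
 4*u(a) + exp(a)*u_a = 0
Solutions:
 u(a) = C1*exp(4*exp(-a))


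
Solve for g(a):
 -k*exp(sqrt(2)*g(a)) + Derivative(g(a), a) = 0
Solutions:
 g(a) = sqrt(2)*(2*log(-1/(C1 + a*k)) - log(2))/4


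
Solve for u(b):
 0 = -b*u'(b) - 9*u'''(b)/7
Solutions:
 u(b) = C1 + Integral(C2*airyai(-21^(1/3)*b/3) + C3*airybi(-21^(1/3)*b/3), b)


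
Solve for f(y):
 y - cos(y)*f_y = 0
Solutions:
 f(y) = C1 + Integral(y/cos(y), y)


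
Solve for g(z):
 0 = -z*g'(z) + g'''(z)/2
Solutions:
 g(z) = C1 + Integral(C2*airyai(2^(1/3)*z) + C3*airybi(2^(1/3)*z), z)


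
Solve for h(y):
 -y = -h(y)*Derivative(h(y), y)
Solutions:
 h(y) = -sqrt(C1 + y^2)
 h(y) = sqrt(C1 + y^2)


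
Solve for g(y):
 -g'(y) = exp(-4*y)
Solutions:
 g(y) = C1 + exp(-4*y)/4


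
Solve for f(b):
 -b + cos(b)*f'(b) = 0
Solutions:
 f(b) = C1 + Integral(b/cos(b), b)


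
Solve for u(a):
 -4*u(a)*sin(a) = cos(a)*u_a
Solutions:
 u(a) = C1*cos(a)^4


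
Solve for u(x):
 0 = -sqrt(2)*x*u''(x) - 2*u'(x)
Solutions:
 u(x) = C1 + C2*x^(1 - sqrt(2))


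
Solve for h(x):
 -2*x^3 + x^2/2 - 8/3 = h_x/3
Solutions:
 h(x) = C1 - 3*x^4/2 + x^3/2 - 8*x


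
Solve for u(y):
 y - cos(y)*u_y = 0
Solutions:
 u(y) = C1 + Integral(y/cos(y), y)


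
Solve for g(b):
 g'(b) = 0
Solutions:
 g(b) = C1


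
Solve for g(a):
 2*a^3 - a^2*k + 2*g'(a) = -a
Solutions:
 g(a) = C1 - a^4/4 + a^3*k/6 - a^2/4


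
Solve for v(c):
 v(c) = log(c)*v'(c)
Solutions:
 v(c) = C1*exp(li(c))


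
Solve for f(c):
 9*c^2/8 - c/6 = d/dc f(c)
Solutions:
 f(c) = C1 + 3*c^3/8 - c^2/12


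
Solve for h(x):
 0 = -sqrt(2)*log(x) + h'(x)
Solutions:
 h(x) = C1 + sqrt(2)*x*log(x) - sqrt(2)*x


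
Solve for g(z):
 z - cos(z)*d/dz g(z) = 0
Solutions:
 g(z) = C1 + Integral(z/cos(z), z)


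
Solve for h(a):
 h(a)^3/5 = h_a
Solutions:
 h(a) = -sqrt(10)*sqrt(-1/(C1 + a))/2
 h(a) = sqrt(10)*sqrt(-1/(C1 + a))/2


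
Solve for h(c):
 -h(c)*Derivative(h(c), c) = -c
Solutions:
 h(c) = -sqrt(C1 + c^2)
 h(c) = sqrt(C1 + c^2)


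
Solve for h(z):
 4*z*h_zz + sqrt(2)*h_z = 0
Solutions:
 h(z) = C1 + C2*z^(1 - sqrt(2)/4)


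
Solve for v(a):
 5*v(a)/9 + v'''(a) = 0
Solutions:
 v(a) = C3*exp(-15^(1/3)*a/3) + (C1*sin(3^(5/6)*5^(1/3)*a/6) + C2*cos(3^(5/6)*5^(1/3)*a/6))*exp(15^(1/3)*a/6)


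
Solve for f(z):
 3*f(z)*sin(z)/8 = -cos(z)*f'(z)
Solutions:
 f(z) = C1*cos(z)^(3/8)


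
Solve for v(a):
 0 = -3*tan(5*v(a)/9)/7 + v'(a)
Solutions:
 v(a) = -9*asin(C1*exp(5*a/21))/5 + 9*pi/5
 v(a) = 9*asin(C1*exp(5*a/21))/5


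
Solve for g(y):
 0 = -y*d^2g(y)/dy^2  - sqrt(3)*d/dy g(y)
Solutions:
 g(y) = C1 + C2*y^(1 - sqrt(3))


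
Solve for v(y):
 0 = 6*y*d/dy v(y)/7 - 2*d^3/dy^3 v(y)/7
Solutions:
 v(y) = C1 + Integral(C2*airyai(3^(1/3)*y) + C3*airybi(3^(1/3)*y), y)


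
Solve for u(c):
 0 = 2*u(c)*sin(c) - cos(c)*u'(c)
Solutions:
 u(c) = C1/cos(c)^2


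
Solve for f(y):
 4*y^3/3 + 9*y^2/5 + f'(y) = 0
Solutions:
 f(y) = C1 - y^4/3 - 3*y^3/5


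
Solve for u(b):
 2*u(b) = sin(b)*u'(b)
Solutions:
 u(b) = C1*(cos(b) - 1)/(cos(b) + 1)


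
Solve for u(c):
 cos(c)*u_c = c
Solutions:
 u(c) = C1 + Integral(c/cos(c), c)


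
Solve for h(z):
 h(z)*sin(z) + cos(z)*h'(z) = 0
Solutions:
 h(z) = C1*cos(z)


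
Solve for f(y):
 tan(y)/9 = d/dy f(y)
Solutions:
 f(y) = C1 - log(cos(y))/9


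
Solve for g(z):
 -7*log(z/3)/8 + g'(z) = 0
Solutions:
 g(z) = C1 + 7*z*log(z)/8 - 7*z*log(3)/8 - 7*z/8


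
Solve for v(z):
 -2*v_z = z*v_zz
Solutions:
 v(z) = C1 + C2/z


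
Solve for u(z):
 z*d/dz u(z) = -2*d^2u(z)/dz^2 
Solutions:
 u(z) = C1 + C2*erf(z/2)


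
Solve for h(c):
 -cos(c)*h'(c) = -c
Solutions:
 h(c) = C1 + Integral(c/cos(c), c)


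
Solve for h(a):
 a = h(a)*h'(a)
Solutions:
 h(a) = -sqrt(C1 + a^2)
 h(a) = sqrt(C1 + a^2)


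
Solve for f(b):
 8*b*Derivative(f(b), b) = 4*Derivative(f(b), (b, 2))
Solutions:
 f(b) = C1 + C2*erfi(b)


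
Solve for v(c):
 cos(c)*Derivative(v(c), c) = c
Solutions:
 v(c) = C1 + Integral(c/cos(c), c)


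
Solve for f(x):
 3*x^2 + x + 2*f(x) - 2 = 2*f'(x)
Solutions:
 f(x) = C1*exp(x) - 3*x^2/2 - 7*x/2 - 5/2


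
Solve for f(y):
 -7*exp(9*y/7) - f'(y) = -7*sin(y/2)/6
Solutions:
 f(y) = C1 - 49*exp(9*y/7)/9 - 7*cos(y/2)/3


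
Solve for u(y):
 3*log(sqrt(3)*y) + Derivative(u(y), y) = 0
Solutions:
 u(y) = C1 - 3*y*log(y) - 3*y*log(3)/2 + 3*y


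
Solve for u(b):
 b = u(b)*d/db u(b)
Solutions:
 u(b) = -sqrt(C1 + b^2)
 u(b) = sqrt(C1 + b^2)


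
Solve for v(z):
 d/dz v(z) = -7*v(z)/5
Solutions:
 v(z) = C1*exp(-7*z/5)


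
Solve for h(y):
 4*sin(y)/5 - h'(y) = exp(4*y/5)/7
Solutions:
 h(y) = C1 - 5*exp(4*y/5)/28 - 4*cos(y)/5


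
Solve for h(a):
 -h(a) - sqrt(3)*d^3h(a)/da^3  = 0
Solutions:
 h(a) = C3*exp(-3^(5/6)*a/3) + (C1*sin(3^(1/3)*a/2) + C2*cos(3^(1/3)*a/2))*exp(3^(5/6)*a/6)


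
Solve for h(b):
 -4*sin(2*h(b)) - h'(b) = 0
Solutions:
 h(b) = pi - acos((-C1 - exp(16*b))/(C1 - exp(16*b)))/2
 h(b) = acos((-C1 - exp(16*b))/(C1 - exp(16*b)))/2


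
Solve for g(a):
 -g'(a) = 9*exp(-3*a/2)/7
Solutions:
 g(a) = C1 + 6*exp(-3*a/2)/7


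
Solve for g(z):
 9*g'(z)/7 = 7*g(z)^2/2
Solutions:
 g(z) = -18/(C1 + 49*z)


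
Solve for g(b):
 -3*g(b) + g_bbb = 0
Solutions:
 g(b) = C3*exp(3^(1/3)*b) + (C1*sin(3^(5/6)*b/2) + C2*cos(3^(5/6)*b/2))*exp(-3^(1/3)*b/2)


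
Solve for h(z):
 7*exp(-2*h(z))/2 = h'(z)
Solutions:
 h(z) = log(-sqrt(C1 + 7*z))
 h(z) = log(C1 + 7*z)/2


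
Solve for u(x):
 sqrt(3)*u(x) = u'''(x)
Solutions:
 u(x) = C3*exp(3^(1/6)*x) + (C1*sin(3^(2/3)*x/2) + C2*cos(3^(2/3)*x/2))*exp(-3^(1/6)*x/2)


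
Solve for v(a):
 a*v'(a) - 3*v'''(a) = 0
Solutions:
 v(a) = C1 + Integral(C2*airyai(3^(2/3)*a/3) + C3*airybi(3^(2/3)*a/3), a)


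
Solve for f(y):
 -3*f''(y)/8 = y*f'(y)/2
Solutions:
 f(y) = C1 + C2*erf(sqrt(6)*y/3)


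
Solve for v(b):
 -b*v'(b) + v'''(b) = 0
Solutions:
 v(b) = C1 + Integral(C2*airyai(b) + C3*airybi(b), b)


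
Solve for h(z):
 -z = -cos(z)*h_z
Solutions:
 h(z) = C1 + Integral(z/cos(z), z)


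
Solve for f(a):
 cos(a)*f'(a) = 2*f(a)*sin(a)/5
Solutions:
 f(a) = C1/cos(a)^(2/5)


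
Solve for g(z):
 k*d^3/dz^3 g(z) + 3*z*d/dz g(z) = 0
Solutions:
 g(z) = C1 + Integral(C2*airyai(3^(1/3)*z*(-1/k)^(1/3)) + C3*airybi(3^(1/3)*z*(-1/k)^(1/3)), z)


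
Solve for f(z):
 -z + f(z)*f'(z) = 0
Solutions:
 f(z) = -sqrt(C1 + z^2)
 f(z) = sqrt(C1 + z^2)


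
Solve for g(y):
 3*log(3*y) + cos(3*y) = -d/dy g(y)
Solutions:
 g(y) = C1 - 3*y*log(y) - 3*y*log(3) + 3*y - sin(3*y)/3


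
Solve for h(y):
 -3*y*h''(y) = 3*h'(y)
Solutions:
 h(y) = C1 + C2*log(y)


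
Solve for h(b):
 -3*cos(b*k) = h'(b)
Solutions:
 h(b) = C1 - 3*sin(b*k)/k


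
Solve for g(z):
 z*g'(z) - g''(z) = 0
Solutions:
 g(z) = C1 + C2*erfi(sqrt(2)*z/2)


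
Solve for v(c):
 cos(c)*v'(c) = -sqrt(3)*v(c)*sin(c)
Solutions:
 v(c) = C1*cos(c)^(sqrt(3))


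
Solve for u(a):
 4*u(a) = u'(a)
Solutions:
 u(a) = C1*exp(4*a)


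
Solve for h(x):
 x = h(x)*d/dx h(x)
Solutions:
 h(x) = -sqrt(C1 + x^2)
 h(x) = sqrt(C1 + x^2)


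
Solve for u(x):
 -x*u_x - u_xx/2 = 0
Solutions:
 u(x) = C1 + C2*erf(x)


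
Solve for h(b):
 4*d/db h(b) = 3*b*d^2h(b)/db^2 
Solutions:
 h(b) = C1 + C2*b^(7/3)


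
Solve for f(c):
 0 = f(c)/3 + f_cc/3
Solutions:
 f(c) = C1*sin(c) + C2*cos(c)


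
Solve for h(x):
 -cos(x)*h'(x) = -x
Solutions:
 h(x) = C1 + Integral(x/cos(x), x)


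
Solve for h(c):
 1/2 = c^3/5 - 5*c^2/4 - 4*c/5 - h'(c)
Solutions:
 h(c) = C1 + c^4/20 - 5*c^3/12 - 2*c^2/5 - c/2


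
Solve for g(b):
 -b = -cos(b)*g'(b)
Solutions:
 g(b) = C1 + Integral(b/cos(b), b)


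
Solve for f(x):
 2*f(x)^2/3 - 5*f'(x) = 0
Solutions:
 f(x) = -15/(C1 + 2*x)


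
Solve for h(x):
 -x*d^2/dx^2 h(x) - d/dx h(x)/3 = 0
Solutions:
 h(x) = C1 + C2*x^(2/3)


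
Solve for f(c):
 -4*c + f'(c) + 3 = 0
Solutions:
 f(c) = C1 + 2*c^2 - 3*c


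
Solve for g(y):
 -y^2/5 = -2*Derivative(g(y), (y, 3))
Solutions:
 g(y) = C1 + C2*y + C3*y^2 + y^5/600


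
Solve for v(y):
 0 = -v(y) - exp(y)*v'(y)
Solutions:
 v(y) = C1*exp(exp(-y))


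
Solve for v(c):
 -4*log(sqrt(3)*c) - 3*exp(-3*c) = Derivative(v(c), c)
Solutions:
 v(c) = C1 - 4*c*log(c) + 2*c*(2 - log(3)) + exp(-3*c)


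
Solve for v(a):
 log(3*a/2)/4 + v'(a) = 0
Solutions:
 v(a) = C1 - a*log(a)/4 - a*log(3)/4 + a*log(2)/4 + a/4


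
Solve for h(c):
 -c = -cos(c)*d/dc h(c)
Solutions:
 h(c) = C1 + Integral(c/cos(c), c)


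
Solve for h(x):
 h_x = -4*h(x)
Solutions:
 h(x) = C1*exp(-4*x)


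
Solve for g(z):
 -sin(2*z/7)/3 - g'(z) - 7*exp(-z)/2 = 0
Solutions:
 g(z) = C1 + 7*cos(2*z/7)/6 + 7*exp(-z)/2


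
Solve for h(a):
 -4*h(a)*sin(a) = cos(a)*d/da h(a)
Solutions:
 h(a) = C1*cos(a)^4


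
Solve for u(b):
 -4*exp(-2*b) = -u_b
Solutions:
 u(b) = C1 - 2*exp(-2*b)


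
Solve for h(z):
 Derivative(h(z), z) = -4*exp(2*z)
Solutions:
 h(z) = C1 - 2*exp(2*z)


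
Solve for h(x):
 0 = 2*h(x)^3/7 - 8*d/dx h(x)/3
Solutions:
 h(x) = -sqrt(14)*sqrt(-1/(C1 + 3*x))
 h(x) = sqrt(14)*sqrt(-1/(C1 + 3*x))


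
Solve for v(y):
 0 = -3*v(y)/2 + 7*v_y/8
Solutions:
 v(y) = C1*exp(12*y/7)


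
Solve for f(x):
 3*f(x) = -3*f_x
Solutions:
 f(x) = C1*exp(-x)


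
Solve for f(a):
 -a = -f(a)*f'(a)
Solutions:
 f(a) = -sqrt(C1 + a^2)
 f(a) = sqrt(C1 + a^2)


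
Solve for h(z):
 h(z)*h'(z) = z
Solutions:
 h(z) = -sqrt(C1 + z^2)
 h(z) = sqrt(C1 + z^2)


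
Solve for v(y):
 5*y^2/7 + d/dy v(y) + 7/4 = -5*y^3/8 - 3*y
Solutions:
 v(y) = C1 - 5*y^4/32 - 5*y^3/21 - 3*y^2/2 - 7*y/4


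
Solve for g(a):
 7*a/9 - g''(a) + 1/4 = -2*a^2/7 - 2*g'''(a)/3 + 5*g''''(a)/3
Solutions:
 g(a) = C1 + C2*a + a^4/42 + 73*a^3/378 + 53*a^2/1512 + (C3*sin(sqrt(14)*a/5) + C4*cos(sqrt(14)*a/5))*exp(a/5)


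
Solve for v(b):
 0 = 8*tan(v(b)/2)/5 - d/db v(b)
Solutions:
 v(b) = -2*asin(C1*exp(4*b/5)) + 2*pi
 v(b) = 2*asin(C1*exp(4*b/5))


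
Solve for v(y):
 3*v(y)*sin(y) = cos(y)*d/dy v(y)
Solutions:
 v(y) = C1/cos(y)^3


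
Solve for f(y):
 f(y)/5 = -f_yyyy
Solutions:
 f(y) = (C1*sin(sqrt(2)*5^(3/4)*y/10) + C2*cos(sqrt(2)*5^(3/4)*y/10))*exp(-sqrt(2)*5^(3/4)*y/10) + (C3*sin(sqrt(2)*5^(3/4)*y/10) + C4*cos(sqrt(2)*5^(3/4)*y/10))*exp(sqrt(2)*5^(3/4)*y/10)


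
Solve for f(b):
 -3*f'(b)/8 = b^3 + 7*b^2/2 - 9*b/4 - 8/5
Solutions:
 f(b) = C1 - 2*b^4/3 - 28*b^3/9 + 3*b^2 + 64*b/15


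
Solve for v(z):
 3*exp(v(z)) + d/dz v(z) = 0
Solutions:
 v(z) = log(1/(C1 + 3*z))


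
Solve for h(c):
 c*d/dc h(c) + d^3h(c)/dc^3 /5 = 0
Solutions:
 h(c) = C1 + Integral(C2*airyai(-5^(1/3)*c) + C3*airybi(-5^(1/3)*c), c)


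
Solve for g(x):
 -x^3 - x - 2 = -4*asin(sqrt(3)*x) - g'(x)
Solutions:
 g(x) = C1 + x^4/4 + x^2/2 - 4*x*asin(sqrt(3)*x) + 2*x - 4*sqrt(3)*sqrt(1 - 3*x^2)/3


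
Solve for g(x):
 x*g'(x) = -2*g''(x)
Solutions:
 g(x) = C1 + C2*erf(x/2)


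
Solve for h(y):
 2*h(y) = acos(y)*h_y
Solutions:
 h(y) = C1*exp(2*Integral(1/acos(y), y))


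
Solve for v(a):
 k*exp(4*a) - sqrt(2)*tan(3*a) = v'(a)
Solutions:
 v(a) = C1 + k*exp(4*a)/4 + sqrt(2)*log(cos(3*a))/3


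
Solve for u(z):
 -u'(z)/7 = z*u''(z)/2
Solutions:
 u(z) = C1 + C2*z^(5/7)


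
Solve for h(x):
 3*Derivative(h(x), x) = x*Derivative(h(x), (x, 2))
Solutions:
 h(x) = C1 + C2*x^4


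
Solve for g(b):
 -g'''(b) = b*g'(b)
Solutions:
 g(b) = C1 + Integral(C2*airyai(-b) + C3*airybi(-b), b)


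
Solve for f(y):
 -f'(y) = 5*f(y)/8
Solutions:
 f(y) = C1*exp(-5*y/8)


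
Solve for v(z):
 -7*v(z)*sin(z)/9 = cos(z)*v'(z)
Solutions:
 v(z) = C1*cos(z)^(7/9)


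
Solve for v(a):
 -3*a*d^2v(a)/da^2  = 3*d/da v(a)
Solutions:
 v(a) = C1 + C2*log(a)


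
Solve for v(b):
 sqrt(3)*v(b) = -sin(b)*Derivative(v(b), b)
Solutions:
 v(b) = C1*(cos(b) + 1)^(sqrt(3)/2)/(cos(b) - 1)^(sqrt(3)/2)


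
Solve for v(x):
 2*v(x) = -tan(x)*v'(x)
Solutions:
 v(x) = C1/sin(x)^2


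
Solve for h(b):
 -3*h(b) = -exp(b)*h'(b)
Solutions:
 h(b) = C1*exp(-3*exp(-b))


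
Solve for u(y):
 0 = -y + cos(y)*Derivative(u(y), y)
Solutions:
 u(y) = C1 + Integral(y/cos(y), y)


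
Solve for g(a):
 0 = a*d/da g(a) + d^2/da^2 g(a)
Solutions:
 g(a) = C1 + C2*erf(sqrt(2)*a/2)


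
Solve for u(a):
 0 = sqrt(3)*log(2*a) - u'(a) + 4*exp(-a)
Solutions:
 u(a) = C1 + sqrt(3)*a*log(a) + sqrt(3)*a*(-1 + log(2)) - 4*exp(-a)


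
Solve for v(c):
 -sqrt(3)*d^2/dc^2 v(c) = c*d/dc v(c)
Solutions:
 v(c) = C1 + C2*erf(sqrt(2)*3^(3/4)*c/6)


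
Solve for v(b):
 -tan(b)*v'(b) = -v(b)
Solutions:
 v(b) = C1*sin(b)


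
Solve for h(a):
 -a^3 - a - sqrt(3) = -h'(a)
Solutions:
 h(a) = C1 + a^4/4 + a^2/2 + sqrt(3)*a


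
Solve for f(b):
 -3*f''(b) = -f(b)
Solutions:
 f(b) = C1*exp(-sqrt(3)*b/3) + C2*exp(sqrt(3)*b/3)


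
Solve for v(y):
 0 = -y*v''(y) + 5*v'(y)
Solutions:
 v(y) = C1 + C2*y^6


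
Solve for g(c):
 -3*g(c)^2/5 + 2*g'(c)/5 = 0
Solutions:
 g(c) = -2/(C1 + 3*c)


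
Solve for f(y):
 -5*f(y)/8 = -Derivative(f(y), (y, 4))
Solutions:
 f(y) = C1*exp(-10^(1/4)*y/2) + C2*exp(10^(1/4)*y/2) + C3*sin(10^(1/4)*y/2) + C4*cos(10^(1/4)*y/2)


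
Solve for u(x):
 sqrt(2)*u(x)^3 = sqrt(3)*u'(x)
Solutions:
 u(x) = -sqrt(6)*sqrt(-1/(C1 + sqrt(6)*x))/2
 u(x) = sqrt(6)*sqrt(-1/(C1 + sqrt(6)*x))/2


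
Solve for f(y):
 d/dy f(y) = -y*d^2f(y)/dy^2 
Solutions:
 f(y) = C1 + C2*log(y)


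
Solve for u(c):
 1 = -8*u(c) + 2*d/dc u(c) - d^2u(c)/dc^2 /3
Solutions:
 u(c) = (C1*sin(sqrt(15)*c) + C2*cos(sqrt(15)*c))*exp(3*c) - 1/8


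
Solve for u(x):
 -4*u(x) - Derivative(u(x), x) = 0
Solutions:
 u(x) = C1*exp(-4*x)


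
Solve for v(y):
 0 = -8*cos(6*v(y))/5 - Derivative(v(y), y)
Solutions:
 8*y/5 - log(sin(6*v(y)) - 1)/12 + log(sin(6*v(y)) + 1)/12 = C1


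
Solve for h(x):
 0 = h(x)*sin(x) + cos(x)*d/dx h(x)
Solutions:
 h(x) = C1*cos(x)


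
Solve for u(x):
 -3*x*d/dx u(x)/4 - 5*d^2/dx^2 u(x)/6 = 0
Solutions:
 u(x) = C1 + C2*erf(3*sqrt(5)*x/10)


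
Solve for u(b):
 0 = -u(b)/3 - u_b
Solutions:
 u(b) = C1*exp(-b/3)


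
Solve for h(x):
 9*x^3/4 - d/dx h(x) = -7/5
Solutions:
 h(x) = C1 + 9*x^4/16 + 7*x/5


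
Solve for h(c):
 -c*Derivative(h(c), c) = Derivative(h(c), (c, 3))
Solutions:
 h(c) = C1 + Integral(C2*airyai(-c) + C3*airybi(-c), c)


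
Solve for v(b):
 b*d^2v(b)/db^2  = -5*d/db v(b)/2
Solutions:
 v(b) = C1 + C2/b^(3/2)


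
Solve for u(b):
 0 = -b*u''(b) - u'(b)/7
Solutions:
 u(b) = C1 + C2*b^(6/7)


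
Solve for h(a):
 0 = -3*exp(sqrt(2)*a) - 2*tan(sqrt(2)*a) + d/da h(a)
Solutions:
 h(a) = C1 + 3*sqrt(2)*exp(sqrt(2)*a)/2 - sqrt(2)*log(cos(sqrt(2)*a))


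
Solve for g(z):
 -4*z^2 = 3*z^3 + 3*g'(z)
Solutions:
 g(z) = C1 - z^4/4 - 4*z^3/9


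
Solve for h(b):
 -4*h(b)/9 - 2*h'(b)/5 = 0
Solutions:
 h(b) = C1*exp(-10*b/9)


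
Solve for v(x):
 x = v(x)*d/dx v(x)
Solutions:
 v(x) = -sqrt(C1 + x^2)
 v(x) = sqrt(C1 + x^2)


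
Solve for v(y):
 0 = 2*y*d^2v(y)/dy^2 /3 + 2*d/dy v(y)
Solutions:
 v(y) = C1 + C2/y^2


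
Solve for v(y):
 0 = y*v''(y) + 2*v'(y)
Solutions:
 v(y) = C1 + C2/y


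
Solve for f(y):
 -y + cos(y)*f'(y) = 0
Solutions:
 f(y) = C1 + Integral(y/cos(y), y)


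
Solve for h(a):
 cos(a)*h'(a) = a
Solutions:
 h(a) = C1 + Integral(a/cos(a), a)


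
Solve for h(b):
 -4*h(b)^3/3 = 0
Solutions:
 h(b) = 0


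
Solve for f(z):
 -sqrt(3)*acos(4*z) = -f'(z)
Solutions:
 f(z) = C1 + sqrt(3)*(z*acos(4*z) - sqrt(1 - 16*z^2)/4)


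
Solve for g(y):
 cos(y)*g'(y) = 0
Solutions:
 g(y) = C1


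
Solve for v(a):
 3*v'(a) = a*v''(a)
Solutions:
 v(a) = C1 + C2*a^4


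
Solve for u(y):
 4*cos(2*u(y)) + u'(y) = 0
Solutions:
 u(y) = -asin((C1 + exp(16*y))/(C1 - exp(16*y)))/2 + pi/2
 u(y) = asin((C1 + exp(16*y))/(C1 - exp(16*y)))/2


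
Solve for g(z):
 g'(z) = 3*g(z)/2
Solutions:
 g(z) = C1*exp(3*z/2)


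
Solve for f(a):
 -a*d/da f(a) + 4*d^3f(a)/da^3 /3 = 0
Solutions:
 f(a) = C1 + Integral(C2*airyai(6^(1/3)*a/2) + C3*airybi(6^(1/3)*a/2), a)


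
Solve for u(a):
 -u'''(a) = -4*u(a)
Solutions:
 u(a) = C3*exp(2^(2/3)*a) + (C1*sin(2^(2/3)*sqrt(3)*a/2) + C2*cos(2^(2/3)*sqrt(3)*a/2))*exp(-2^(2/3)*a/2)


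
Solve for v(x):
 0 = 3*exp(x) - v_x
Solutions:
 v(x) = C1 + 3*exp(x)


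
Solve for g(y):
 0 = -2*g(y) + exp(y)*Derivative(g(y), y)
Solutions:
 g(y) = C1*exp(-2*exp(-y))


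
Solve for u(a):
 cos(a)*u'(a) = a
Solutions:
 u(a) = C1 + Integral(a/cos(a), a)


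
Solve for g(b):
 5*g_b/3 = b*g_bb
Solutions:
 g(b) = C1 + C2*b^(8/3)


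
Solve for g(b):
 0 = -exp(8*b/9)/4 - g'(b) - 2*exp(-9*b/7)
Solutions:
 g(b) = C1 - 9*exp(8*b/9)/32 + 14*exp(-9*b/7)/9


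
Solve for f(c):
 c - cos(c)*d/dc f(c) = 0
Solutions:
 f(c) = C1 + Integral(c/cos(c), c)


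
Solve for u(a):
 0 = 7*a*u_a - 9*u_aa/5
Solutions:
 u(a) = C1 + C2*erfi(sqrt(70)*a/6)


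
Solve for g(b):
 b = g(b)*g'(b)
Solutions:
 g(b) = -sqrt(C1 + b^2)
 g(b) = sqrt(C1 + b^2)


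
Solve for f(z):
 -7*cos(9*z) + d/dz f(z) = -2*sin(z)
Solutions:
 f(z) = C1 + 7*sin(9*z)/9 + 2*cos(z)


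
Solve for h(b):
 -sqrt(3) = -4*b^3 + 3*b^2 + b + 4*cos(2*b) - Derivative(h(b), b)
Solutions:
 h(b) = C1 - b^4 + b^3 + b^2/2 + sqrt(3)*b + 2*sin(2*b)


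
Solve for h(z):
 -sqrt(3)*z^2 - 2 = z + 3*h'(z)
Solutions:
 h(z) = C1 - sqrt(3)*z^3/9 - z^2/6 - 2*z/3


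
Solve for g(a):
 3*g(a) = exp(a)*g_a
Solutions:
 g(a) = C1*exp(-3*exp(-a))


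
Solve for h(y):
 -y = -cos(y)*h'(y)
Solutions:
 h(y) = C1 + Integral(y/cos(y), y)


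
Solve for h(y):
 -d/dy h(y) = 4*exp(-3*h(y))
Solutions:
 h(y) = log(C1 - 12*y)/3
 h(y) = log((-3^(1/3) - 3^(5/6)*I)*(C1 - 4*y)^(1/3)/2)
 h(y) = log((-3^(1/3) + 3^(5/6)*I)*(C1 - 4*y)^(1/3)/2)


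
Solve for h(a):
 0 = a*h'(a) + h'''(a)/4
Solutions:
 h(a) = C1 + Integral(C2*airyai(-2^(2/3)*a) + C3*airybi(-2^(2/3)*a), a)


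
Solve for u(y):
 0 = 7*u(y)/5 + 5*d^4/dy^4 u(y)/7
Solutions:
 u(y) = (C1*sin(sqrt(70)*y/10) + C2*cos(sqrt(70)*y/10))*exp(-sqrt(70)*y/10) + (C3*sin(sqrt(70)*y/10) + C4*cos(sqrt(70)*y/10))*exp(sqrt(70)*y/10)


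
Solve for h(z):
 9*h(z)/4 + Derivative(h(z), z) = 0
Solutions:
 h(z) = C1*exp(-9*z/4)


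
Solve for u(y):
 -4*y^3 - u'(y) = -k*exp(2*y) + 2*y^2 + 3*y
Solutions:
 u(y) = C1 + k*exp(2*y)/2 - y^4 - 2*y^3/3 - 3*y^2/2


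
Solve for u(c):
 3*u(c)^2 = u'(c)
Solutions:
 u(c) = -1/(C1 + 3*c)


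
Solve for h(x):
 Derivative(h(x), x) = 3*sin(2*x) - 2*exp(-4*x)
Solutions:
 h(x) = C1 - 3*cos(2*x)/2 + exp(-4*x)/2


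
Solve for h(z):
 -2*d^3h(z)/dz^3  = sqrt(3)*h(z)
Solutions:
 h(z) = C3*exp(-2^(2/3)*3^(1/6)*z/2) + (C1*sin(6^(2/3)*z/4) + C2*cos(6^(2/3)*z/4))*exp(2^(2/3)*3^(1/6)*z/4)


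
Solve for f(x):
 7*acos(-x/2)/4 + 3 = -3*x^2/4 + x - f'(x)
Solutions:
 f(x) = C1 - x^3/4 + x^2/2 - 7*x*acos(-x/2)/4 - 3*x - 7*sqrt(4 - x^2)/4


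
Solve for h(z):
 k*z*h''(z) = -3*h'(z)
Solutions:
 h(z) = C1 + z^(((re(k) - 3)*re(k) + im(k)^2)/(re(k)^2 + im(k)^2))*(C2*sin(3*log(z)*Abs(im(k))/(re(k)^2 + im(k)^2)) + C3*cos(3*log(z)*im(k)/(re(k)^2 + im(k)^2)))


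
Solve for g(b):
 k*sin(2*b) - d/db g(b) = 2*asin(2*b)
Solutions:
 g(b) = C1 - 2*b*asin(2*b) - k*cos(2*b)/2 - sqrt(1 - 4*b^2)


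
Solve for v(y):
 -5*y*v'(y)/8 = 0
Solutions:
 v(y) = C1


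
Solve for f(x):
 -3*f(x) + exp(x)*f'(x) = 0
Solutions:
 f(x) = C1*exp(-3*exp(-x))


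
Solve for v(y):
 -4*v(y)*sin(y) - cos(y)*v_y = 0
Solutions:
 v(y) = C1*cos(y)^4


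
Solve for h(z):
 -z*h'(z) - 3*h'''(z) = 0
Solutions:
 h(z) = C1 + Integral(C2*airyai(-3^(2/3)*z/3) + C3*airybi(-3^(2/3)*z/3), z)


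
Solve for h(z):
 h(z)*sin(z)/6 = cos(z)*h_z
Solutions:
 h(z) = C1/cos(z)^(1/6)


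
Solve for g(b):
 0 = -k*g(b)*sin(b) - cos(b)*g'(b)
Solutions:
 g(b) = C1*exp(k*log(cos(b)))


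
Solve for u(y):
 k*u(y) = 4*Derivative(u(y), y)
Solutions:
 u(y) = C1*exp(k*y/4)


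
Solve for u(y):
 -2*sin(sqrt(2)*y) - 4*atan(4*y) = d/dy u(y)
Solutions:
 u(y) = C1 - 4*y*atan(4*y) + log(16*y^2 + 1)/2 + sqrt(2)*cos(sqrt(2)*y)


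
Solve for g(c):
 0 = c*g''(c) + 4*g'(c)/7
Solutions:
 g(c) = C1 + C2*c^(3/7)
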